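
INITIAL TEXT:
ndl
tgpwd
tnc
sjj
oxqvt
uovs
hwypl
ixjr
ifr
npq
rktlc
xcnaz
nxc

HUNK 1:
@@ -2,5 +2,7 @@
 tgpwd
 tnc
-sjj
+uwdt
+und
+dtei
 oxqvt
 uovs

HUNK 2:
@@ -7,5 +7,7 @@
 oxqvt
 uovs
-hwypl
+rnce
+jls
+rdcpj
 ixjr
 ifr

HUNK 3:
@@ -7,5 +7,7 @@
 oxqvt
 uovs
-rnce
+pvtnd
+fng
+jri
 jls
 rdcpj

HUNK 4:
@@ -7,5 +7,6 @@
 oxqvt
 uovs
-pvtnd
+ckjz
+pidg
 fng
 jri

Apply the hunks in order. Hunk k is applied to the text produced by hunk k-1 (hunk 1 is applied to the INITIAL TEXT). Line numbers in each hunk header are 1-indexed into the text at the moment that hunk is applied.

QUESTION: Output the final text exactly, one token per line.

Answer: ndl
tgpwd
tnc
uwdt
und
dtei
oxqvt
uovs
ckjz
pidg
fng
jri
jls
rdcpj
ixjr
ifr
npq
rktlc
xcnaz
nxc

Derivation:
Hunk 1: at line 2 remove [sjj] add [uwdt,und,dtei] -> 15 lines: ndl tgpwd tnc uwdt und dtei oxqvt uovs hwypl ixjr ifr npq rktlc xcnaz nxc
Hunk 2: at line 7 remove [hwypl] add [rnce,jls,rdcpj] -> 17 lines: ndl tgpwd tnc uwdt und dtei oxqvt uovs rnce jls rdcpj ixjr ifr npq rktlc xcnaz nxc
Hunk 3: at line 7 remove [rnce] add [pvtnd,fng,jri] -> 19 lines: ndl tgpwd tnc uwdt und dtei oxqvt uovs pvtnd fng jri jls rdcpj ixjr ifr npq rktlc xcnaz nxc
Hunk 4: at line 7 remove [pvtnd] add [ckjz,pidg] -> 20 lines: ndl tgpwd tnc uwdt und dtei oxqvt uovs ckjz pidg fng jri jls rdcpj ixjr ifr npq rktlc xcnaz nxc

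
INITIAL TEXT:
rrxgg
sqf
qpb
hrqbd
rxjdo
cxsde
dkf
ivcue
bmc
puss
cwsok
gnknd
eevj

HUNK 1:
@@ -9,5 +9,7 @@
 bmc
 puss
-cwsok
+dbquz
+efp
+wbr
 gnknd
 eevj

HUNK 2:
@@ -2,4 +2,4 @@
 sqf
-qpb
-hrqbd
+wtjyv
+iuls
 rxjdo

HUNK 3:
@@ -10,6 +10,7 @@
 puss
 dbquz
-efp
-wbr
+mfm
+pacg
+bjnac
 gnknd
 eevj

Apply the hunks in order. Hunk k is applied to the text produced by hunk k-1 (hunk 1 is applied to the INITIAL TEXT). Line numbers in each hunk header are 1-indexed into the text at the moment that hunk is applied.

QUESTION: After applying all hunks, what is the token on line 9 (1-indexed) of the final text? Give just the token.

Answer: bmc

Derivation:
Hunk 1: at line 9 remove [cwsok] add [dbquz,efp,wbr] -> 15 lines: rrxgg sqf qpb hrqbd rxjdo cxsde dkf ivcue bmc puss dbquz efp wbr gnknd eevj
Hunk 2: at line 2 remove [qpb,hrqbd] add [wtjyv,iuls] -> 15 lines: rrxgg sqf wtjyv iuls rxjdo cxsde dkf ivcue bmc puss dbquz efp wbr gnknd eevj
Hunk 3: at line 10 remove [efp,wbr] add [mfm,pacg,bjnac] -> 16 lines: rrxgg sqf wtjyv iuls rxjdo cxsde dkf ivcue bmc puss dbquz mfm pacg bjnac gnknd eevj
Final line 9: bmc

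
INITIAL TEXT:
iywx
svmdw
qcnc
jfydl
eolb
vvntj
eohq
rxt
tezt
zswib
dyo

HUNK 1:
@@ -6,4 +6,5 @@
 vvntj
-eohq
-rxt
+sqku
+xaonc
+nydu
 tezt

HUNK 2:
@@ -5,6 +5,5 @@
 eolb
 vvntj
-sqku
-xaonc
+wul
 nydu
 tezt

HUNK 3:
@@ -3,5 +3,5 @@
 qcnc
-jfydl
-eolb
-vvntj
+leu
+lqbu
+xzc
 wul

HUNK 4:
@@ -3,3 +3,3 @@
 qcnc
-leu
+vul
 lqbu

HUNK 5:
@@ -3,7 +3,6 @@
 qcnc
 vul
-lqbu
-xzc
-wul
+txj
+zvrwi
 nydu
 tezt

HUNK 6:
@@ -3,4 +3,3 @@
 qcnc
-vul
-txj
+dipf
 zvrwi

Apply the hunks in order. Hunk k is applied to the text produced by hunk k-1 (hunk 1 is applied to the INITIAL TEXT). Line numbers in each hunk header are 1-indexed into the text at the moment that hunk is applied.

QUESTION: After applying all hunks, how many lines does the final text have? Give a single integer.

Answer: 9

Derivation:
Hunk 1: at line 6 remove [eohq,rxt] add [sqku,xaonc,nydu] -> 12 lines: iywx svmdw qcnc jfydl eolb vvntj sqku xaonc nydu tezt zswib dyo
Hunk 2: at line 5 remove [sqku,xaonc] add [wul] -> 11 lines: iywx svmdw qcnc jfydl eolb vvntj wul nydu tezt zswib dyo
Hunk 3: at line 3 remove [jfydl,eolb,vvntj] add [leu,lqbu,xzc] -> 11 lines: iywx svmdw qcnc leu lqbu xzc wul nydu tezt zswib dyo
Hunk 4: at line 3 remove [leu] add [vul] -> 11 lines: iywx svmdw qcnc vul lqbu xzc wul nydu tezt zswib dyo
Hunk 5: at line 3 remove [lqbu,xzc,wul] add [txj,zvrwi] -> 10 lines: iywx svmdw qcnc vul txj zvrwi nydu tezt zswib dyo
Hunk 6: at line 3 remove [vul,txj] add [dipf] -> 9 lines: iywx svmdw qcnc dipf zvrwi nydu tezt zswib dyo
Final line count: 9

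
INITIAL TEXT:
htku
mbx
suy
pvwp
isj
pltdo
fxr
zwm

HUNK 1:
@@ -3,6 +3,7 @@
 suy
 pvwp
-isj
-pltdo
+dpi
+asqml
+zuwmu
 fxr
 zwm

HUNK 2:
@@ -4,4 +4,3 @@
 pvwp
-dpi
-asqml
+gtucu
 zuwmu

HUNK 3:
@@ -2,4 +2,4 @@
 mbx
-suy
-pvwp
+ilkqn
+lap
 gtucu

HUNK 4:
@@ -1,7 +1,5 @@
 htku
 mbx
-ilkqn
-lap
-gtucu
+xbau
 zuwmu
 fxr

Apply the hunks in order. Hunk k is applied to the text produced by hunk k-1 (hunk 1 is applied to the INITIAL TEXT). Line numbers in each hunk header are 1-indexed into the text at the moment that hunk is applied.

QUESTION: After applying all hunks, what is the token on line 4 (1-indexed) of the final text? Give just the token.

Hunk 1: at line 3 remove [isj,pltdo] add [dpi,asqml,zuwmu] -> 9 lines: htku mbx suy pvwp dpi asqml zuwmu fxr zwm
Hunk 2: at line 4 remove [dpi,asqml] add [gtucu] -> 8 lines: htku mbx suy pvwp gtucu zuwmu fxr zwm
Hunk 3: at line 2 remove [suy,pvwp] add [ilkqn,lap] -> 8 lines: htku mbx ilkqn lap gtucu zuwmu fxr zwm
Hunk 4: at line 1 remove [ilkqn,lap,gtucu] add [xbau] -> 6 lines: htku mbx xbau zuwmu fxr zwm
Final line 4: zuwmu

Answer: zuwmu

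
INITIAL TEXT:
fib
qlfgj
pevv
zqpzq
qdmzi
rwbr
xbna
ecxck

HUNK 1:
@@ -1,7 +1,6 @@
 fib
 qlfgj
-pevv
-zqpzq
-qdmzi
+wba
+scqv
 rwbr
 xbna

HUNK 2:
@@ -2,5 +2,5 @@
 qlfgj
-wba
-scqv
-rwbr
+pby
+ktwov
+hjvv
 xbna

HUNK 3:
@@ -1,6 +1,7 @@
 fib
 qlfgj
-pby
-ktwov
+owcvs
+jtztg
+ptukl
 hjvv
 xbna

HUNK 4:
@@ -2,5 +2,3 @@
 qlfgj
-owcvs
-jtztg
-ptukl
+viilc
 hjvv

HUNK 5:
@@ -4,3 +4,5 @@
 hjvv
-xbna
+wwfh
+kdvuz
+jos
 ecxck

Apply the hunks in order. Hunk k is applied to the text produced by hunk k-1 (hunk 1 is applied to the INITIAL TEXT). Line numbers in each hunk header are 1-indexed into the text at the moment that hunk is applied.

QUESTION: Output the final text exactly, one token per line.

Hunk 1: at line 1 remove [pevv,zqpzq,qdmzi] add [wba,scqv] -> 7 lines: fib qlfgj wba scqv rwbr xbna ecxck
Hunk 2: at line 2 remove [wba,scqv,rwbr] add [pby,ktwov,hjvv] -> 7 lines: fib qlfgj pby ktwov hjvv xbna ecxck
Hunk 3: at line 1 remove [pby,ktwov] add [owcvs,jtztg,ptukl] -> 8 lines: fib qlfgj owcvs jtztg ptukl hjvv xbna ecxck
Hunk 4: at line 2 remove [owcvs,jtztg,ptukl] add [viilc] -> 6 lines: fib qlfgj viilc hjvv xbna ecxck
Hunk 5: at line 4 remove [xbna] add [wwfh,kdvuz,jos] -> 8 lines: fib qlfgj viilc hjvv wwfh kdvuz jos ecxck

Answer: fib
qlfgj
viilc
hjvv
wwfh
kdvuz
jos
ecxck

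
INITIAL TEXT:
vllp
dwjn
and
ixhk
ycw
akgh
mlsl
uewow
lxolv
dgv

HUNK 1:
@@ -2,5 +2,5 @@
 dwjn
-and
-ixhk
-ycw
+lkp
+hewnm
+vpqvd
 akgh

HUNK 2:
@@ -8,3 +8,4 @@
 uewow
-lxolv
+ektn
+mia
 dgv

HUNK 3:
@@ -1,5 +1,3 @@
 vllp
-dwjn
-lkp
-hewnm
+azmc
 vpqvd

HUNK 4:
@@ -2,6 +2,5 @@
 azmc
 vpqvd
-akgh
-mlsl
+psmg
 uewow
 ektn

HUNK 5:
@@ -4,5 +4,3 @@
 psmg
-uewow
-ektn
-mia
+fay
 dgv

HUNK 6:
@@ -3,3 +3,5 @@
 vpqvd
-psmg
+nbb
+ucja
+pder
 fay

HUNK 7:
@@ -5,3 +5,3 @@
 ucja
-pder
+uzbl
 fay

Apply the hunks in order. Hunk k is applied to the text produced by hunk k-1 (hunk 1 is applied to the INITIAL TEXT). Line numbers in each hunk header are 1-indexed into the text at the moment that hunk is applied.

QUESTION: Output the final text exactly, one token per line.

Answer: vllp
azmc
vpqvd
nbb
ucja
uzbl
fay
dgv

Derivation:
Hunk 1: at line 2 remove [and,ixhk,ycw] add [lkp,hewnm,vpqvd] -> 10 lines: vllp dwjn lkp hewnm vpqvd akgh mlsl uewow lxolv dgv
Hunk 2: at line 8 remove [lxolv] add [ektn,mia] -> 11 lines: vllp dwjn lkp hewnm vpqvd akgh mlsl uewow ektn mia dgv
Hunk 3: at line 1 remove [dwjn,lkp,hewnm] add [azmc] -> 9 lines: vllp azmc vpqvd akgh mlsl uewow ektn mia dgv
Hunk 4: at line 2 remove [akgh,mlsl] add [psmg] -> 8 lines: vllp azmc vpqvd psmg uewow ektn mia dgv
Hunk 5: at line 4 remove [uewow,ektn,mia] add [fay] -> 6 lines: vllp azmc vpqvd psmg fay dgv
Hunk 6: at line 3 remove [psmg] add [nbb,ucja,pder] -> 8 lines: vllp azmc vpqvd nbb ucja pder fay dgv
Hunk 7: at line 5 remove [pder] add [uzbl] -> 8 lines: vllp azmc vpqvd nbb ucja uzbl fay dgv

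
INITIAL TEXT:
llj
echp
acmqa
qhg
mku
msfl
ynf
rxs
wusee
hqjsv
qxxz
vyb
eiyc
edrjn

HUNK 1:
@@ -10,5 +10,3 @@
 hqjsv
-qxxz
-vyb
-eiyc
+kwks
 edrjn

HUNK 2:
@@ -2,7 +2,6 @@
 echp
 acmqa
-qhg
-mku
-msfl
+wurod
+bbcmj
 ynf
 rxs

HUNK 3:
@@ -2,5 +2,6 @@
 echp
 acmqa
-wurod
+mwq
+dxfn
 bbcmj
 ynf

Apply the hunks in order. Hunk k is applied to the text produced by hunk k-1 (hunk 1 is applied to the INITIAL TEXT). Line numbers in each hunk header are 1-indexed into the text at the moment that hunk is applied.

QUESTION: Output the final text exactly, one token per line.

Answer: llj
echp
acmqa
mwq
dxfn
bbcmj
ynf
rxs
wusee
hqjsv
kwks
edrjn

Derivation:
Hunk 1: at line 10 remove [qxxz,vyb,eiyc] add [kwks] -> 12 lines: llj echp acmqa qhg mku msfl ynf rxs wusee hqjsv kwks edrjn
Hunk 2: at line 2 remove [qhg,mku,msfl] add [wurod,bbcmj] -> 11 lines: llj echp acmqa wurod bbcmj ynf rxs wusee hqjsv kwks edrjn
Hunk 3: at line 2 remove [wurod] add [mwq,dxfn] -> 12 lines: llj echp acmqa mwq dxfn bbcmj ynf rxs wusee hqjsv kwks edrjn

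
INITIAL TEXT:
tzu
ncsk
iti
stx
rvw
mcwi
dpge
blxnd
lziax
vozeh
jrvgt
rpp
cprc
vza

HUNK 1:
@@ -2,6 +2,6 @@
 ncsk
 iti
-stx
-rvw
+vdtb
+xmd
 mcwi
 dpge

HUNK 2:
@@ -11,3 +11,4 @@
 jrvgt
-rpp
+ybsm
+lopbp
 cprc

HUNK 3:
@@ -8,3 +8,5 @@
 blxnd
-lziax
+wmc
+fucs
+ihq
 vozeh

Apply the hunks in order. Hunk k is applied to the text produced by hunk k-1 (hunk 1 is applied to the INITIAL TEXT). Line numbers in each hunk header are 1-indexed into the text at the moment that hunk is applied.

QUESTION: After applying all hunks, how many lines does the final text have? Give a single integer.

Answer: 17

Derivation:
Hunk 1: at line 2 remove [stx,rvw] add [vdtb,xmd] -> 14 lines: tzu ncsk iti vdtb xmd mcwi dpge blxnd lziax vozeh jrvgt rpp cprc vza
Hunk 2: at line 11 remove [rpp] add [ybsm,lopbp] -> 15 lines: tzu ncsk iti vdtb xmd mcwi dpge blxnd lziax vozeh jrvgt ybsm lopbp cprc vza
Hunk 3: at line 8 remove [lziax] add [wmc,fucs,ihq] -> 17 lines: tzu ncsk iti vdtb xmd mcwi dpge blxnd wmc fucs ihq vozeh jrvgt ybsm lopbp cprc vza
Final line count: 17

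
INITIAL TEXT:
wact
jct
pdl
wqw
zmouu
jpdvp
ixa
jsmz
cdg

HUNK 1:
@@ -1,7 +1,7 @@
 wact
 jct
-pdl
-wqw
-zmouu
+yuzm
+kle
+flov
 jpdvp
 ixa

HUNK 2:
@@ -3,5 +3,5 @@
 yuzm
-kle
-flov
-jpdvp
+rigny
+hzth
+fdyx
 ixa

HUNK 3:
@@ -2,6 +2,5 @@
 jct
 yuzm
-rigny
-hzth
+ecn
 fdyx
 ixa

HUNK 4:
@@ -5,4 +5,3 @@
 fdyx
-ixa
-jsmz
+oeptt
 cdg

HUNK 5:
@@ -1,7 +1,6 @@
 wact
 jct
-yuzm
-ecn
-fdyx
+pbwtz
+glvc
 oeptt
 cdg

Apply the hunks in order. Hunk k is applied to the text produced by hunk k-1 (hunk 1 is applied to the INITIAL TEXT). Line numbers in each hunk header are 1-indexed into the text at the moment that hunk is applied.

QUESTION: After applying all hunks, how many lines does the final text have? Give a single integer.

Hunk 1: at line 1 remove [pdl,wqw,zmouu] add [yuzm,kle,flov] -> 9 lines: wact jct yuzm kle flov jpdvp ixa jsmz cdg
Hunk 2: at line 3 remove [kle,flov,jpdvp] add [rigny,hzth,fdyx] -> 9 lines: wact jct yuzm rigny hzth fdyx ixa jsmz cdg
Hunk 3: at line 2 remove [rigny,hzth] add [ecn] -> 8 lines: wact jct yuzm ecn fdyx ixa jsmz cdg
Hunk 4: at line 5 remove [ixa,jsmz] add [oeptt] -> 7 lines: wact jct yuzm ecn fdyx oeptt cdg
Hunk 5: at line 1 remove [yuzm,ecn,fdyx] add [pbwtz,glvc] -> 6 lines: wact jct pbwtz glvc oeptt cdg
Final line count: 6

Answer: 6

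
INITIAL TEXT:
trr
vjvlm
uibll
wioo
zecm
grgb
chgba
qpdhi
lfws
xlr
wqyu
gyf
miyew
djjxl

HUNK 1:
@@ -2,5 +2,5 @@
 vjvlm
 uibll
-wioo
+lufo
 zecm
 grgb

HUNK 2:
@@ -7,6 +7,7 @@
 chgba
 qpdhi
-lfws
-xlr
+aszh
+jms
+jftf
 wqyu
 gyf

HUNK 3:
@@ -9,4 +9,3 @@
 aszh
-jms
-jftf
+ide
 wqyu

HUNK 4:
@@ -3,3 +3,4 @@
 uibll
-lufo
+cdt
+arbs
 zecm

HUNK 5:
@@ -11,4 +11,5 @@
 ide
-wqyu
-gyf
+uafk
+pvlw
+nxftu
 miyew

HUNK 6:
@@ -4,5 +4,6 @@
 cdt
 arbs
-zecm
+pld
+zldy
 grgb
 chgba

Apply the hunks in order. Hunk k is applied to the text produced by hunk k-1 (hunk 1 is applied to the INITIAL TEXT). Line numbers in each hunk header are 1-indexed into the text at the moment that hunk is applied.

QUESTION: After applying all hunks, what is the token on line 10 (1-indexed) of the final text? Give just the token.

Hunk 1: at line 2 remove [wioo] add [lufo] -> 14 lines: trr vjvlm uibll lufo zecm grgb chgba qpdhi lfws xlr wqyu gyf miyew djjxl
Hunk 2: at line 7 remove [lfws,xlr] add [aszh,jms,jftf] -> 15 lines: trr vjvlm uibll lufo zecm grgb chgba qpdhi aszh jms jftf wqyu gyf miyew djjxl
Hunk 3: at line 9 remove [jms,jftf] add [ide] -> 14 lines: trr vjvlm uibll lufo zecm grgb chgba qpdhi aszh ide wqyu gyf miyew djjxl
Hunk 4: at line 3 remove [lufo] add [cdt,arbs] -> 15 lines: trr vjvlm uibll cdt arbs zecm grgb chgba qpdhi aszh ide wqyu gyf miyew djjxl
Hunk 5: at line 11 remove [wqyu,gyf] add [uafk,pvlw,nxftu] -> 16 lines: trr vjvlm uibll cdt arbs zecm grgb chgba qpdhi aszh ide uafk pvlw nxftu miyew djjxl
Hunk 6: at line 4 remove [zecm] add [pld,zldy] -> 17 lines: trr vjvlm uibll cdt arbs pld zldy grgb chgba qpdhi aszh ide uafk pvlw nxftu miyew djjxl
Final line 10: qpdhi

Answer: qpdhi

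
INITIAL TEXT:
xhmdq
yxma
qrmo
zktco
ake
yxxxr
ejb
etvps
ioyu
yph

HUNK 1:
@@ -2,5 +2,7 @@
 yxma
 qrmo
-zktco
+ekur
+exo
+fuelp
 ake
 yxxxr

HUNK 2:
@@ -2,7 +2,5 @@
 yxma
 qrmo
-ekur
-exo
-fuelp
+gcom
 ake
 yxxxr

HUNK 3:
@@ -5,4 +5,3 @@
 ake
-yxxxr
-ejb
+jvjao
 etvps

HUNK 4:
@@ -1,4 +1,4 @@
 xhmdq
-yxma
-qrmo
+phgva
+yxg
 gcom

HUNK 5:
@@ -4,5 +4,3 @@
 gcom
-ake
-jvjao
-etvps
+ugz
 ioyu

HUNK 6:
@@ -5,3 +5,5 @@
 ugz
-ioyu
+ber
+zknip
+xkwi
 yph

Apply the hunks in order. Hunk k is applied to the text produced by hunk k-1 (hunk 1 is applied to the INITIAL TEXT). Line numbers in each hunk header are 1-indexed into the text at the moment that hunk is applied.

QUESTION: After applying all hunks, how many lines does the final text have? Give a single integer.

Hunk 1: at line 2 remove [zktco] add [ekur,exo,fuelp] -> 12 lines: xhmdq yxma qrmo ekur exo fuelp ake yxxxr ejb etvps ioyu yph
Hunk 2: at line 2 remove [ekur,exo,fuelp] add [gcom] -> 10 lines: xhmdq yxma qrmo gcom ake yxxxr ejb etvps ioyu yph
Hunk 3: at line 5 remove [yxxxr,ejb] add [jvjao] -> 9 lines: xhmdq yxma qrmo gcom ake jvjao etvps ioyu yph
Hunk 4: at line 1 remove [yxma,qrmo] add [phgva,yxg] -> 9 lines: xhmdq phgva yxg gcom ake jvjao etvps ioyu yph
Hunk 5: at line 4 remove [ake,jvjao,etvps] add [ugz] -> 7 lines: xhmdq phgva yxg gcom ugz ioyu yph
Hunk 6: at line 5 remove [ioyu] add [ber,zknip,xkwi] -> 9 lines: xhmdq phgva yxg gcom ugz ber zknip xkwi yph
Final line count: 9

Answer: 9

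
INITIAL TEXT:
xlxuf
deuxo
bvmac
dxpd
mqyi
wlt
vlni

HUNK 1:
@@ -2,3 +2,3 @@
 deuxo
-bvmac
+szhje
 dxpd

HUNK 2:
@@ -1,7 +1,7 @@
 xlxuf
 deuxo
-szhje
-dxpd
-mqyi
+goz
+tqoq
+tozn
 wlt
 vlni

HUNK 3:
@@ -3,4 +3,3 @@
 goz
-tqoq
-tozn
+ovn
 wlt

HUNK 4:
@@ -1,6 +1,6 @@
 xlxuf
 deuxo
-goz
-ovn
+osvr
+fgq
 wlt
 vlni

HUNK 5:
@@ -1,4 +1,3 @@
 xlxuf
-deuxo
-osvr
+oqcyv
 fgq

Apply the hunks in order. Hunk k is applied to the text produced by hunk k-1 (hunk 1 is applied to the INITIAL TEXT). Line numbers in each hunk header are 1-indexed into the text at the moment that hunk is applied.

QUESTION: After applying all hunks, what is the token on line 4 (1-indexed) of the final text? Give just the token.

Hunk 1: at line 2 remove [bvmac] add [szhje] -> 7 lines: xlxuf deuxo szhje dxpd mqyi wlt vlni
Hunk 2: at line 1 remove [szhje,dxpd,mqyi] add [goz,tqoq,tozn] -> 7 lines: xlxuf deuxo goz tqoq tozn wlt vlni
Hunk 3: at line 3 remove [tqoq,tozn] add [ovn] -> 6 lines: xlxuf deuxo goz ovn wlt vlni
Hunk 4: at line 1 remove [goz,ovn] add [osvr,fgq] -> 6 lines: xlxuf deuxo osvr fgq wlt vlni
Hunk 5: at line 1 remove [deuxo,osvr] add [oqcyv] -> 5 lines: xlxuf oqcyv fgq wlt vlni
Final line 4: wlt

Answer: wlt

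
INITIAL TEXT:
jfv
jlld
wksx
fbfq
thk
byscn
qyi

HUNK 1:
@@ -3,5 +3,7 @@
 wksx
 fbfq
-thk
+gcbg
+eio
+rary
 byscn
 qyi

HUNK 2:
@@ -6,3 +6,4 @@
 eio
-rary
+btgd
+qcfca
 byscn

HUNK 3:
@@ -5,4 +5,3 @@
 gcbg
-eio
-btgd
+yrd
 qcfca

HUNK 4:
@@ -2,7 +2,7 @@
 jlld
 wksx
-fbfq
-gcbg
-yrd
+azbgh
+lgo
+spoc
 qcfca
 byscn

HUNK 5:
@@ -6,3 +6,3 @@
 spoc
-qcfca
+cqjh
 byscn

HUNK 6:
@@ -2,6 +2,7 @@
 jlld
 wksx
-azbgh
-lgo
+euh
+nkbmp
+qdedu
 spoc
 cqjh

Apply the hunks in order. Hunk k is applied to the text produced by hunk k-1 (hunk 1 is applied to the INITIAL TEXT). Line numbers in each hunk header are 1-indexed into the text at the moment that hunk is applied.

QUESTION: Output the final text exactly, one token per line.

Answer: jfv
jlld
wksx
euh
nkbmp
qdedu
spoc
cqjh
byscn
qyi

Derivation:
Hunk 1: at line 3 remove [thk] add [gcbg,eio,rary] -> 9 lines: jfv jlld wksx fbfq gcbg eio rary byscn qyi
Hunk 2: at line 6 remove [rary] add [btgd,qcfca] -> 10 lines: jfv jlld wksx fbfq gcbg eio btgd qcfca byscn qyi
Hunk 3: at line 5 remove [eio,btgd] add [yrd] -> 9 lines: jfv jlld wksx fbfq gcbg yrd qcfca byscn qyi
Hunk 4: at line 2 remove [fbfq,gcbg,yrd] add [azbgh,lgo,spoc] -> 9 lines: jfv jlld wksx azbgh lgo spoc qcfca byscn qyi
Hunk 5: at line 6 remove [qcfca] add [cqjh] -> 9 lines: jfv jlld wksx azbgh lgo spoc cqjh byscn qyi
Hunk 6: at line 2 remove [azbgh,lgo] add [euh,nkbmp,qdedu] -> 10 lines: jfv jlld wksx euh nkbmp qdedu spoc cqjh byscn qyi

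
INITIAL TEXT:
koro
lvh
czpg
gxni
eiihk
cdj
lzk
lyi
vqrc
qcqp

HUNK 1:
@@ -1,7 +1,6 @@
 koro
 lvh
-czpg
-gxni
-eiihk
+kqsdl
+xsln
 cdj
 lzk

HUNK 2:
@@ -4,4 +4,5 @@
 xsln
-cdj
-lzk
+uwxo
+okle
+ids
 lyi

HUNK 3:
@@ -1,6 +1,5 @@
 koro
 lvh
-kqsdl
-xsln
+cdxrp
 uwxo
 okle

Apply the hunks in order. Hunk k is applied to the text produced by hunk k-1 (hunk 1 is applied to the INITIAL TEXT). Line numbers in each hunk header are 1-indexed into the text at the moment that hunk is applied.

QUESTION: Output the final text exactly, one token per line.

Hunk 1: at line 1 remove [czpg,gxni,eiihk] add [kqsdl,xsln] -> 9 lines: koro lvh kqsdl xsln cdj lzk lyi vqrc qcqp
Hunk 2: at line 4 remove [cdj,lzk] add [uwxo,okle,ids] -> 10 lines: koro lvh kqsdl xsln uwxo okle ids lyi vqrc qcqp
Hunk 3: at line 1 remove [kqsdl,xsln] add [cdxrp] -> 9 lines: koro lvh cdxrp uwxo okle ids lyi vqrc qcqp

Answer: koro
lvh
cdxrp
uwxo
okle
ids
lyi
vqrc
qcqp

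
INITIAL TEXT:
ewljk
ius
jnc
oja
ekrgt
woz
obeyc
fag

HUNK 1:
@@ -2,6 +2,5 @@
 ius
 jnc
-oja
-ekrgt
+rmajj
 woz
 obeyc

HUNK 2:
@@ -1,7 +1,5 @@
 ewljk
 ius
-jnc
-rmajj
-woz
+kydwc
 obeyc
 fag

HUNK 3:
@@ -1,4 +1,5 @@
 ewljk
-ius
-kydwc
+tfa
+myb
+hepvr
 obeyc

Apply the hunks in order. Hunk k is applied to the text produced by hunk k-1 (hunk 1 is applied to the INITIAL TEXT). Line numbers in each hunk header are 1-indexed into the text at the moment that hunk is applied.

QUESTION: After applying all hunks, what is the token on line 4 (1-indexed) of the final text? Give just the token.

Answer: hepvr

Derivation:
Hunk 1: at line 2 remove [oja,ekrgt] add [rmajj] -> 7 lines: ewljk ius jnc rmajj woz obeyc fag
Hunk 2: at line 1 remove [jnc,rmajj,woz] add [kydwc] -> 5 lines: ewljk ius kydwc obeyc fag
Hunk 3: at line 1 remove [ius,kydwc] add [tfa,myb,hepvr] -> 6 lines: ewljk tfa myb hepvr obeyc fag
Final line 4: hepvr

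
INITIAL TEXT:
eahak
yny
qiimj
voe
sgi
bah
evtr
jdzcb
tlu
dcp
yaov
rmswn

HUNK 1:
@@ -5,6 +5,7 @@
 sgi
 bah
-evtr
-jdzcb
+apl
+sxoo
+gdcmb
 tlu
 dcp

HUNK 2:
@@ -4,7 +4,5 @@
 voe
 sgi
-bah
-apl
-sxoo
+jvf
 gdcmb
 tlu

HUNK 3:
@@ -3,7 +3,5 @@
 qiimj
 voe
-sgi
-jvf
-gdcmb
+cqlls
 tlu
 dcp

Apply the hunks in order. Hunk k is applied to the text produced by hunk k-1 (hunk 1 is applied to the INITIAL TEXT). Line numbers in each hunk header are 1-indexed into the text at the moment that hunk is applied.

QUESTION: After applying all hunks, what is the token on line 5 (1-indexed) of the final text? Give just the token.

Hunk 1: at line 5 remove [evtr,jdzcb] add [apl,sxoo,gdcmb] -> 13 lines: eahak yny qiimj voe sgi bah apl sxoo gdcmb tlu dcp yaov rmswn
Hunk 2: at line 4 remove [bah,apl,sxoo] add [jvf] -> 11 lines: eahak yny qiimj voe sgi jvf gdcmb tlu dcp yaov rmswn
Hunk 3: at line 3 remove [sgi,jvf,gdcmb] add [cqlls] -> 9 lines: eahak yny qiimj voe cqlls tlu dcp yaov rmswn
Final line 5: cqlls

Answer: cqlls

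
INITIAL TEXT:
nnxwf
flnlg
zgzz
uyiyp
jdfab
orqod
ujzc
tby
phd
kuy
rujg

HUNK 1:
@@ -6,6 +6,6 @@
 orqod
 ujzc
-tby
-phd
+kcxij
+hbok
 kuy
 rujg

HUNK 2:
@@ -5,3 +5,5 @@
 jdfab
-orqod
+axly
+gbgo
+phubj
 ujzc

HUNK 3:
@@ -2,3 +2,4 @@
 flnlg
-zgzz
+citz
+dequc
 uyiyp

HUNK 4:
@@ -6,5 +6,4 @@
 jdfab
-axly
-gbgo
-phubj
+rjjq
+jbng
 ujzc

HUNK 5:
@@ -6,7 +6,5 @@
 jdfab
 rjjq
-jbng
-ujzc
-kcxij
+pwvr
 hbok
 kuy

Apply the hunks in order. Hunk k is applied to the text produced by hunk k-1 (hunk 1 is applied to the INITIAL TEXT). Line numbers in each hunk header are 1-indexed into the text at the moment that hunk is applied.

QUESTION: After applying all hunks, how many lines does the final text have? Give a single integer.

Answer: 11

Derivation:
Hunk 1: at line 6 remove [tby,phd] add [kcxij,hbok] -> 11 lines: nnxwf flnlg zgzz uyiyp jdfab orqod ujzc kcxij hbok kuy rujg
Hunk 2: at line 5 remove [orqod] add [axly,gbgo,phubj] -> 13 lines: nnxwf flnlg zgzz uyiyp jdfab axly gbgo phubj ujzc kcxij hbok kuy rujg
Hunk 3: at line 2 remove [zgzz] add [citz,dequc] -> 14 lines: nnxwf flnlg citz dequc uyiyp jdfab axly gbgo phubj ujzc kcxij hbok kuy rujg
Hunk 4: at line 6 remove [axly,gbgo,phubj] add [rjjq,jbng] -> 13 lines: nnxwf flnlg citz dequc uyiyp jdfab rjjq jbng ujzc kcxij hbok kuy rujg
Hunk 5: at line 6 remove [jbng,ujzc,kcxij] add [pwvr] -> 11 lines: nnxwf flnlg citz dequc uyiyp jdfab rjjq pwvr hbok kuy rujg
Final line count: 11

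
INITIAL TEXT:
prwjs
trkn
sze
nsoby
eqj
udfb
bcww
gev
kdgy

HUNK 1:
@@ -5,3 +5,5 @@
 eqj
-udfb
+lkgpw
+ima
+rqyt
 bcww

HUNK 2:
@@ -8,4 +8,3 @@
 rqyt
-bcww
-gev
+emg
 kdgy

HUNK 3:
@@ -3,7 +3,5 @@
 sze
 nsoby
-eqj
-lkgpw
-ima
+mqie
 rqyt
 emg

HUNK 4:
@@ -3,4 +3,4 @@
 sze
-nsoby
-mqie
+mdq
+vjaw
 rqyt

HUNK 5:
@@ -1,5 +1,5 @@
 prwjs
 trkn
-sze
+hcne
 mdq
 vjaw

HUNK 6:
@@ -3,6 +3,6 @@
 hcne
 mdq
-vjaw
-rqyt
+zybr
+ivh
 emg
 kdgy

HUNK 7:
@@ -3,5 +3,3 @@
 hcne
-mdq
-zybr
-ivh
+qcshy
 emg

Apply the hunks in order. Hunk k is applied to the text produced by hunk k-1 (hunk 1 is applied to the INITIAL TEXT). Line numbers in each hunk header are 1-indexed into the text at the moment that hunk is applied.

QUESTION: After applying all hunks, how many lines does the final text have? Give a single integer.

Answer: 6

Derivation:
Hunk 1: at line 5 remove [udfb] add [lkgpw,ima,rqyt] -> 11 lines: prwjs trkn sze nsoby eqj lkgpw ima rqyt bcww gev kdgy
Hunk 2: at line 8 remove [bcww,gev] add [emg] -> 10 lines: prwjs trkn sze nsoby eqj lkgpw ima rqyt emg kdgy
Hunk 3: at line 3 remove [eqj,lkgpw,ima] add [mqie] -> 8 lines: prwjs trkn sze nsoby mqie rqyt emg kdgy
Hunk 4: at line 3 remove [nsoby,mqie] add [mdq,vjaw] -> 8 lines: prwjs trkn sze mdq vjaw rqyt emg kdgy
Hunk 5: at line 1 remove [sze] add [hcne] -> 8 lines: prwjs trkn hcne mdq vjaw rqyt emg kdgy
Hunk 6: at line 3 remove [vjaw,rqyt] add [zybr,ivh] -> 8 lines: prwjs trkn hcne mdq zybr ivh emg kdgy
Hunk 7: at line 3 remove [mdq,zybr,ivh] add [qcshy] -> 6 lines: prwjs trkn hcne qcshy emg kdgy
Final line count: 6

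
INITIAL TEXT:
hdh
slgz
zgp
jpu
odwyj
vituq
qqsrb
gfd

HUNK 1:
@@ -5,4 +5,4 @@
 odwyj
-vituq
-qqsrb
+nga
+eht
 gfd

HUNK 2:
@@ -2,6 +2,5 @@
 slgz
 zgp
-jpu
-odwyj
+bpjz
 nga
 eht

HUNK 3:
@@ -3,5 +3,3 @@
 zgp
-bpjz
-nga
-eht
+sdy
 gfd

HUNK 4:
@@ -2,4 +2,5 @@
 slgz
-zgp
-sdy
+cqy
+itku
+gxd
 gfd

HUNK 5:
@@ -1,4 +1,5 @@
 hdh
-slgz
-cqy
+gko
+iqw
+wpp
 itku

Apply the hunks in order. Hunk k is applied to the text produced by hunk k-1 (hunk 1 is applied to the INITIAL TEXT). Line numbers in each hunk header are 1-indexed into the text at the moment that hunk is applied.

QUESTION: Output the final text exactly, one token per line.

Answer: hdh
gko
iqw
wpp
itku
gxd
gfd

Derivation:
Hunk 1: at line 5 remove [vituq,qqsrb] add [nga,eht] -> 8 lines: hdh slgz zgp jpu odwyj nga eht gfd
Hunk 2: at line 2 remove [jpu,odwyj] add [bpjz] -> 7 lines: hdh slgz zgp bpjz nga eht gfd
Hunk 3: at line 3 remove [bpjz,nga,eht] add [sdy] -> 5 lines: hdh slgz zgp sdy gfd
Hunk 4: at line 2 remove [zgp,sdy] add [cqy,itku,gxd] -> 6 lines: hdh slgz cqy itku gxd gfd
Hunk 5: at line 1 remove [slgz,cqy] add [gko,iqw,wpp] -> 7 lines: hdh gko iqw wpp itku gxd gfd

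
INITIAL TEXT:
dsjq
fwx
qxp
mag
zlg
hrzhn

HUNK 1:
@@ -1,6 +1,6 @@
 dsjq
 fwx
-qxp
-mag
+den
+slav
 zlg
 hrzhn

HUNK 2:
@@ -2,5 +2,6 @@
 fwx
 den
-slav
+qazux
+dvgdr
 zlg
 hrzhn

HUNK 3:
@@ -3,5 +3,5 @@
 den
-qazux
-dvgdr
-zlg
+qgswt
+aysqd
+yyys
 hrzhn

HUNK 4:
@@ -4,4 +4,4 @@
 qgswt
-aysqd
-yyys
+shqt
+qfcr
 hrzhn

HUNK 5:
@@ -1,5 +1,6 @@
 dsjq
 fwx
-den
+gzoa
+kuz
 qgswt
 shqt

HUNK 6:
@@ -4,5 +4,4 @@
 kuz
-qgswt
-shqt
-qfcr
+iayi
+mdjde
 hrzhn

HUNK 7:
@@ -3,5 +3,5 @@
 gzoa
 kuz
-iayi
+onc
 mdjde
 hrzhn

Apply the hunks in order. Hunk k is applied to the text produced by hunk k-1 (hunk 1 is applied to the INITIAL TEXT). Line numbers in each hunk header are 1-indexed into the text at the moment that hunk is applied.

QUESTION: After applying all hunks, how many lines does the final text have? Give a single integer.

Answer: 7

Derivation:
Hunk 1: at line 1 remove [qxp,mag] add [den,slav] -> 6 lines: dsjq fwx den slav zlg hrzhn
Hunk 2: at line 2 remove [slav] add [qazux,dvgdr] -> 7 lines: dsjq fwx den qazux dvgdr zlg hrzhn
Hunk 3: at line 3 remove [qazux,dvgdr,zlg] add [qgswt,aysqd,yyys] -> 7 lines: dsjq fwx den qgswt aysqd yyys hrzhn
Hunk 4: at line 4 remove [aysqd,yyys] add [shqt,qfcr] -> 7 lines: dsjq fwx den qgswt shqt qfcr hrzhn
Hunk 5: at line 1 remove [den] add [gzoa,kuz] -> 8 lines: dsjq fwx gzoa kuz qgswt shqt qfcr hrzhn
Hunk 6: at line 4 remove [qgswt,shqt,qfcr] add [iayi,mdjde] -> 7 lines: dsjq fwx gzoa kuz iayi mdjde hrzhn
Hunk 7: at line 3 remove [iayi] add [onc] -> 7 lines: dsjq fwx gzoa kuz onc mdjde hrzhn
Final line count: 7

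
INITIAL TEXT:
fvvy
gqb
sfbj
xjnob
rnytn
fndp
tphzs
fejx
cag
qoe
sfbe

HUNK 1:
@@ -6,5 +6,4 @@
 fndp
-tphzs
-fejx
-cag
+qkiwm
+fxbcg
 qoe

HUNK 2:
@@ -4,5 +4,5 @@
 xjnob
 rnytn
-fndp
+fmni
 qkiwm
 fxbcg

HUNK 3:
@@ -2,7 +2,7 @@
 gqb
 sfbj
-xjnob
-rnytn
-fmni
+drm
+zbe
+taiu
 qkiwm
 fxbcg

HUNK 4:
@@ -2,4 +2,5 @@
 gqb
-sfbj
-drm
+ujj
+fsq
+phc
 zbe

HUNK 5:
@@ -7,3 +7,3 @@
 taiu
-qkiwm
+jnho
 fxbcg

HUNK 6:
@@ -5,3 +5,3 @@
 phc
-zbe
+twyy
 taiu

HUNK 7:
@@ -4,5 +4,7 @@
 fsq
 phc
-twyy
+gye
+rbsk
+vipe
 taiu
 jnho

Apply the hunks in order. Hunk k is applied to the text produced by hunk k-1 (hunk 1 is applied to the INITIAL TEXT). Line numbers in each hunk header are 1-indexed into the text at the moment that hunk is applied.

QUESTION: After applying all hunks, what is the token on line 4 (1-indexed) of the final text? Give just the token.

Hunk 1: at line 6 remove [tphzs,fejx,cag] add [qkiwm,fxbcg] -> 10 lines: fvvy gqb sfbj xjnob rnytn fndp qkiwm fxbcg qoe sfbe
Hunk 2: at line 4 remove [fndp] add [fmni] -> 10 lines: fvvy gqb sfbj xjnob rnytn fmni qkiwm fxbcg qoe sfbe
Hunk 3: at line 2 remove [xjnob,rnytn,fmni] add [drm,zbe,taiu] -> 10 lines: fvvy gqb sfbj drm zbe taiu qkiwm fxbcg qoe sfbe
Hunk 4: at line 2 remove [sfbj,drm] add [ujj,fsq,phc] -> 11 lines: fvvy gqb ujj fsq phc zbe taiu qkiwm fxbcg qoe sfbe
Hunk 5: at line 7 remove [qkiwm] add [jnho] -> 11 lines: fvvy gqb ujj fsq phc zbe taiu jnho fxbcg qoe sfbe
Hunk 6: at line 5 remove [zbe] add [twyy] -> 11 lines: fvvy gqb ujj fsq phc twyy taiu jnho fxbcg qoe sfbe
Hunk 7: at line 4 remove [twyy] add [gye,rbsk,vipe] -> 13 lines: fvvy gqb ujj fsq phc gye rbsk vipe taiu jnho fxbcg qoe sfbe
Final line 4: fsq

Answer: fsq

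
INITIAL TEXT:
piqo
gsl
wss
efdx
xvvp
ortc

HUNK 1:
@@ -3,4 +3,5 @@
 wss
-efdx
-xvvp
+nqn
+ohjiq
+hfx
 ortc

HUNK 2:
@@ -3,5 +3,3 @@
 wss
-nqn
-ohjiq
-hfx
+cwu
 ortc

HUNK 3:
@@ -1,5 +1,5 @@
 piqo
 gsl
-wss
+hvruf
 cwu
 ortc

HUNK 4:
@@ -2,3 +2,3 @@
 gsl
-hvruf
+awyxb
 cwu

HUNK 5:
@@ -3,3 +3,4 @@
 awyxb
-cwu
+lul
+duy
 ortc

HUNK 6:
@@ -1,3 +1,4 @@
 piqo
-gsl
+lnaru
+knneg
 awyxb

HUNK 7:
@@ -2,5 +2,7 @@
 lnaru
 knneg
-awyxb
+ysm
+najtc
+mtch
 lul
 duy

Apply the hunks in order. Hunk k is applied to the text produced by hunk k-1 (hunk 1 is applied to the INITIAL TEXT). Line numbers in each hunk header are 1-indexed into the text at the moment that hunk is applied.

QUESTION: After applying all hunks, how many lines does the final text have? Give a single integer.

Hunk 1: at line 3 remove [efdx,xvvp] add [nqn,ohjiq,hfx] -> 7 lines: piqo gsl wss nqn ohjiq hfx ortc
Hunk 2: at line 3 remove [nqn,ohjiq,hfx] add [cwu] -> 5 lines: piqo gsl wss cwu ortc
Hunk 3: at line 1 remove [wss] add [hvruf] -> 5 lines: piqo gsl hvruf cwu ortc
Hunk 4: at line 2 remove [hvruf] add [awyxb] -> 5 lines: piqo gsl awyxb cwu ortc
Hunk 5: at line 3 remove [cwu] add [lul,duy] -> 6 lines: piqo gsl awyxb lul duy ortc
Hunk 6: at line 1 remove [gsl] add [lnaru,knneg] -> 7 lines: piqo lnaru knneg awyxb lul duy ortc
Hunk 7: at line 2 remove [awyxb] add [ysm,najtc,mtch] -> 9 lines: piqo lnaru knneg ysm najtc mtch lul duy ortc
Final line count: 9

Answer: 9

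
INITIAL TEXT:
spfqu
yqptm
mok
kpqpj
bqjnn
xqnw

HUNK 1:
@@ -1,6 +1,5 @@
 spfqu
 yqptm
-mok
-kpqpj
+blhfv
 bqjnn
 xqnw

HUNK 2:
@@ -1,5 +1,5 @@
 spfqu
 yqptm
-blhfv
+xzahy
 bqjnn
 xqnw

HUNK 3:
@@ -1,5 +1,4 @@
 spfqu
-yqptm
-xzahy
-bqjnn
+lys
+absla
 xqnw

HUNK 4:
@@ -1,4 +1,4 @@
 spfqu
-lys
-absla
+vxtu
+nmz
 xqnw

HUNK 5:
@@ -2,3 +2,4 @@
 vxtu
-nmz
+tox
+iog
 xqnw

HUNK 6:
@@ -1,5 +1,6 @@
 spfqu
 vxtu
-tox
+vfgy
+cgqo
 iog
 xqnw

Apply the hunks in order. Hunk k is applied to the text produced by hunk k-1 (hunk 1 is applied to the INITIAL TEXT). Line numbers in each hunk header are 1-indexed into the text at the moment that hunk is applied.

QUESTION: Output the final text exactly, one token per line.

Answer: spfqu
vxtu
vfgy
cgqo
iog
xqnw

Derivation:
Hunk 1: at line 1 remove [mok,kpqpj] add [blhfv] -> 5 lines: spfqu yqptm blhfv bqjnn xqnw
Hunk 2: at line 1 remove [blhfv] add [xzahy] -> 5 lines: spfqu yqptm xzahy bqjnn xqnw
Hunk 3: at line 1 remove [yqptm,xzahy,bqjnn] add [lys,absla] -> 4 lines: spfqu lys absla xqnw
Hunk 4: at line 1 remove [lys,absla] add [vxtu,nmz] -> 4 lines: spfqu vxtu nmz xqnw
Hunk 5: at line 2 remove [nmz] add [tox,iog] -> 5 lines: spfqu vxtu tox iog xqnw
Hunk 6: at line 1 remove [tox] add [vfgy,cgqo] -> 6 lines: spfqu vxtu vfgy cgqo iog xqnw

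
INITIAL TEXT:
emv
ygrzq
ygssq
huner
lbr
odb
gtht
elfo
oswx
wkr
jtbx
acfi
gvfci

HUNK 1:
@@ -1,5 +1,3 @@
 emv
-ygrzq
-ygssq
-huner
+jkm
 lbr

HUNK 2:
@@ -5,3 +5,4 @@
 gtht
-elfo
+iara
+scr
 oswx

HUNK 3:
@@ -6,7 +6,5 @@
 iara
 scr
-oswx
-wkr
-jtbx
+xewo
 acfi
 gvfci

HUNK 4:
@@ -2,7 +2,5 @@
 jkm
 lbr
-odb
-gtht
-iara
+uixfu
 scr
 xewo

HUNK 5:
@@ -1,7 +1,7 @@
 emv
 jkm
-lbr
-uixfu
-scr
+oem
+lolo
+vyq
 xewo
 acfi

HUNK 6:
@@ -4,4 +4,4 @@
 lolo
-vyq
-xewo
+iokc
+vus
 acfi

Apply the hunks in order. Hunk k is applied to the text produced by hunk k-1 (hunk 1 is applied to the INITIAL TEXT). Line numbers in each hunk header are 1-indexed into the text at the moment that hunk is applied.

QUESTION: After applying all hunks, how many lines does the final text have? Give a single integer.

Hunk 1: at line 1 remove [ygrzq,ygssq,huner] add [jkm] -> 11 lines: emv jkm lbr odb gtht elfo oswx wkr jtbx acfi gvfci
Hunk 2: at line 5 remove [elfo] add [iara,scr] -> 12 lines: emv jkm lbr odb gtht iara scr oswx wkr jtbx acfi gvfci
Hunk 3: at line 6 remove [oswx,wkr,jtbx] add [xewo] -> 10 lines: emv jkm lbr odb gtht iara scr xewo acfi gvfci
Hunk 4: at line 2 remove [odb,gtht,iara] add [uixfu] -> 8 lines: emv jkm lbr uixfu scr xewo acfi gvfci
Hunk 5: at line 1 remove [lbr,uixfu,scr] add [oem,lolo,vyq] -> 8 lines: emv jkm oem lolo vyq xewo acfi gvfci
Hunk 6: at line 4 remove [vyq,xewo] add [iokc,vus] -> 8 lines: emv jkm oem lolo iokc vus acfi gvfci
Final line count: 8

Answer: 8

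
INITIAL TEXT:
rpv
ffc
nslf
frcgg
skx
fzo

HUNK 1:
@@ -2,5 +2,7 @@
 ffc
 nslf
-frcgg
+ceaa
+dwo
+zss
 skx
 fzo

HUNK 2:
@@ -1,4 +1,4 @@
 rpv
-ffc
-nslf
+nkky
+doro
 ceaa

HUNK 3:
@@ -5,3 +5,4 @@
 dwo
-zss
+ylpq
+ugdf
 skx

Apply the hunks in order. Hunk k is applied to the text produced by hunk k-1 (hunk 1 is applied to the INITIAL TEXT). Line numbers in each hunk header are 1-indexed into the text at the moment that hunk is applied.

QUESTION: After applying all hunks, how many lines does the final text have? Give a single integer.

Answer: 9

Derivation:
Hunk 1: at line 2 remove [frcgg] add [ceaa,dwo,zss] -> 8 lines: rpv ffc nslf ceaa dwo zss skx fzo
Hunk 2: at line 1 remove [ffc,nslf] add [nkky,doro] -> 8 lines: rpv nkky doro ceaa dwo zss skx fzo
Hunk 3: at line 5 remove [zss] add [ylpq,ugdf] -> 9 lines: rpv nkky doro ceaa dwo ylpq ugdf skx fzo
Final line count: 9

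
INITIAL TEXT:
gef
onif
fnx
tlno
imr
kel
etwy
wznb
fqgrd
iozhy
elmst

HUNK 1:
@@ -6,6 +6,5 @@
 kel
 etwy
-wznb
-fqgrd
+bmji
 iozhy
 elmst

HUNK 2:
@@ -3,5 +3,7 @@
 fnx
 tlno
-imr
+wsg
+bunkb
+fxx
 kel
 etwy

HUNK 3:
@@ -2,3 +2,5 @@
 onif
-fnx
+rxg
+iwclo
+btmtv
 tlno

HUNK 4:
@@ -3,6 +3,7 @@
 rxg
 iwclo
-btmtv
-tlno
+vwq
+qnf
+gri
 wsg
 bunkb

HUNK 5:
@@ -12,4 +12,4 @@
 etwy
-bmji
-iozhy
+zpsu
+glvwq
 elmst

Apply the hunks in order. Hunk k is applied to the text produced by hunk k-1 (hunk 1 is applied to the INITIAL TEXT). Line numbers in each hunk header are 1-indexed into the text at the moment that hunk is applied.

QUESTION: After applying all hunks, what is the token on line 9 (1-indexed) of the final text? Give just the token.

Hunk 1: at line 6 remove [wznb,fqgrd] add [bmji] -> 10 lines: gef onif fnx tlno imr kel etwy bmji iozhy elmst
Hunk 2: at line 3 remove [imr] add [wsg,bunkb,fxx] -> 12 lines: gef onif fnx tlno wsg bunkb fxx kel etwy bmji iozhy elmst
Hunk 3: at line 2 remove [fnx] add [rxg,iwclo,btmtv] -> 14 lines: gef onif rxg iwclo btmtv tlno wsg bunkb fxx kel etwy bmji iozhy elmst
Hunk 4: at line 3 remove [btmtv,tlno] add [vwq,qnf,gri] -> 15 lines: gef onif rxg iwclo vwq qnf gri wsg bunkb fxx kel etwy bmji iozhy elmst
Hunk 5: at line 12 remove [bmji,iozhy] add [zpsu,glvwq] -> 15 lines: gef onif rxg iwclo vwq qnf gri wsg bunkb fxx kel etwy zpsu glvwq elmst
Final line 9: bunkb

Answer: bunkb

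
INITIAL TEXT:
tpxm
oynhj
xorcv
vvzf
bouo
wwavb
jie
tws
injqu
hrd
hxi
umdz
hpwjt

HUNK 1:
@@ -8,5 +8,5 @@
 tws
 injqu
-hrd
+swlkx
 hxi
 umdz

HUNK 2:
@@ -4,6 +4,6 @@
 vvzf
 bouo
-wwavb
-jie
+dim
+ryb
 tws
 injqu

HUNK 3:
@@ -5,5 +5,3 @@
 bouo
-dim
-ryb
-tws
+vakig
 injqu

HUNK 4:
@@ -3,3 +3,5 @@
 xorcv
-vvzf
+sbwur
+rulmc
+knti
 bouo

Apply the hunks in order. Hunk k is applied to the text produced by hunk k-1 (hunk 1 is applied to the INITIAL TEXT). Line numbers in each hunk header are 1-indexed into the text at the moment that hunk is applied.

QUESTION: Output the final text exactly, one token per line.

Answer: tpxm
oynhj
xorcv
sbwur
rulmc
knti
bouo
vakig
injqu
swlkx
hxi
umdz
hpwjt

Derivation:
Hunk 1: at line 8 remove [hrd] add [swlkx] -> 13 lines: tpxm oynhj xorcv vvzf bouo wwavb jie tws injqu swlkx hxi umdz hpwjt
Hunk 2: at line 4 remove [wwavb,jie] add [dim,ryb] -> 13 lines: tpxm oynhj xorcv vvzf bouo dim ryb tws injqu swlkx hxi umdz hpwjt
Hunk 3: at line 5 remove [dim,ryb,tws] add [vakig] -> 11 lines: tpxm oynhj xorcv vvzf bouo vakig injqu swlkx hxi umdz hpwjt
Hunk 4: at line 3 remove [vvzf] add [sbwur,rulmc,knti] -> 13 lines: tpxm oynhj xorcv sbwur rulmc knti bouo vakig injqu swlkx hxi umdz hpwjt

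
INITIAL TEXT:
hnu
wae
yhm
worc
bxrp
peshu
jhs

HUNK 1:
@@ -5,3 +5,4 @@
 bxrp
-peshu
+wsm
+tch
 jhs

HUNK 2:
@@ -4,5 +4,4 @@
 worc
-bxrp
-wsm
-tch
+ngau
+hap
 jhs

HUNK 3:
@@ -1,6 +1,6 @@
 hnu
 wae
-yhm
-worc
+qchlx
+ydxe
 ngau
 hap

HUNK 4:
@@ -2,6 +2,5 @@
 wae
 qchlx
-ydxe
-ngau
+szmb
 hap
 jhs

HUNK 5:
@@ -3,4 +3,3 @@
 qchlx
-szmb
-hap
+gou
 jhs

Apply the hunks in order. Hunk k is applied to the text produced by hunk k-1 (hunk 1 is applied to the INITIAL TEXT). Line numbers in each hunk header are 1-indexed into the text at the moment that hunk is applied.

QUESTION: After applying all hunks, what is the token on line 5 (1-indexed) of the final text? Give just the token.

Answer: jhs

Derivation:
Hunk 1: at line 5 remove [peshu] add [wsm,tch] -> 8 lines: hnu wae yhm worc bxrp wsm tch jhs
Hunk 2: at line 4 remove [bxrp,wsm,tch] add [ngau,hap] -> 7 lines: hnu wae yhm worc ngau hap jhs
Hunk 3: at line 1 remove [yhm,worc] add [qchlx,ydxe] -> 7 lines: hnu wae qchlx ydxe ngau hap jhs
Hunk 4: at line 2 remove [ydxe,ngau] add [szmb] -> 6 lines: hnu wae qchlx szmb hap jhs
Hunk 5: at line 3 remove [szmb,hap] add [gou] -> 5 lines: hnu wae qchlx gou jhs
Final line 5: jhs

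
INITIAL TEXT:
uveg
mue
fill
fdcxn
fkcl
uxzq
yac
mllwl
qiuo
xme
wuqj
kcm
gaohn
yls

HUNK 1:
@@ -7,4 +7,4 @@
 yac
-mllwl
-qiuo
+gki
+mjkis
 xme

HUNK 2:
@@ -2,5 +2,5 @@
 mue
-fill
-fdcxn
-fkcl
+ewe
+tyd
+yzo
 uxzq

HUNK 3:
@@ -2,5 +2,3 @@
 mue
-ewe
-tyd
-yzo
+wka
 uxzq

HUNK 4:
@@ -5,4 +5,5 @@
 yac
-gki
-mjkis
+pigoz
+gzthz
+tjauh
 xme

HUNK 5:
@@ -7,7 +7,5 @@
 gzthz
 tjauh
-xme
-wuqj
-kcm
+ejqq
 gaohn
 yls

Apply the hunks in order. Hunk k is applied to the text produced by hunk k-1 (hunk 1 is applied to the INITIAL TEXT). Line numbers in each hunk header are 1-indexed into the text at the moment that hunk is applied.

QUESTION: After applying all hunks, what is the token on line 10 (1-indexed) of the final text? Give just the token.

Answer: gaohn

Derivation:
Hunk 1: at line 7 remove [mllwl,qiuo] add [gki,mjkis] -> 14 lines: uveg mue fill fdcxn fkcl uxzq yac gki mjkis xme wuqj kcm gaohn yls
Hunk 2: at line 2 remove [fill,fdcxn,fkcl] add [ewe,tyd,yzo] -> 14 lines: uveg mue ewe tyd yzo uxzq yac gki mjkis xme wuqj kcm gaohn yls
Hunk 3: at line 2 remove [ewe,tyd,yzo] add [wka] -> 12 lines: uveg mue wka uxzq yac gki mjkis xme wuqj kcm gaohn yls
Hunk 4: at line 5 remove [gki,mjkis] add [pigoz,gzthz,tjauh] -> 13 lines: uveg mue wka uxzq yac pigoz gzthz tjauh xme wuqj kcm gaohn yls
Hunk 5: at line 7 remove [xme,wuqj,kcm] add [ejqq] -> 11 lines: uveg mue wka uxzq yac pigoz gzthz tjauh ejqq gaohn yls
Final line 10: gaohn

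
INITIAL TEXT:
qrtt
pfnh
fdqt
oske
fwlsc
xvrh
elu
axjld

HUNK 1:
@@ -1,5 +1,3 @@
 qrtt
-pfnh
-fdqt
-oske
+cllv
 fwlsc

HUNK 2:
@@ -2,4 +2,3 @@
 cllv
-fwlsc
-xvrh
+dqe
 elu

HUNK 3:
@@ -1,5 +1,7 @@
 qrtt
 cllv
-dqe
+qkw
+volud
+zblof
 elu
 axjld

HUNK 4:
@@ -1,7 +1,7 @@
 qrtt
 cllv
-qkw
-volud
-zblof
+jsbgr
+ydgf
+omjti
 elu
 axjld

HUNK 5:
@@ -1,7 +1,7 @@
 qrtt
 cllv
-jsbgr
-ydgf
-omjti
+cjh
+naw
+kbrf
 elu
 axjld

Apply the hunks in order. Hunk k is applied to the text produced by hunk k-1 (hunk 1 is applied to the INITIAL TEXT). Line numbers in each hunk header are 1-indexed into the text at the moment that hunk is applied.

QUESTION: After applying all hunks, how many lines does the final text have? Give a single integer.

Answer: 7

Derivation:
Hunk 1: at line 1 remove [pfnh,fdqt,oske] add [cllv] -> 6 lines: qrtt cllv fwlsc xvrh elu axjld
Hunk 2: at line 2 remove [fwlsc,xvrh] add [dqe] -> 5 lines: qrtt cllv dqe elu axjld
Hunk 3: at line 1 remove [dqe] add [qkw,volud,zblof] -> 7 lines: qrtt cllv qkw volud zblof elu axjld
Hunk 4: at line 1 remove [qkw,volud,zblof] add [jsbgr,ydgf,omjti] -> 7 lines: qrtt cllv jsbgr ydgf omjti elu axjld
Hunk 5: at line 1 remove [jsbgr,ydgf,omjti] add [cjh,naw,kbrf] -> 7 lines: qrtt cllv cjh naw kbrf elu axjld
Final line count: 7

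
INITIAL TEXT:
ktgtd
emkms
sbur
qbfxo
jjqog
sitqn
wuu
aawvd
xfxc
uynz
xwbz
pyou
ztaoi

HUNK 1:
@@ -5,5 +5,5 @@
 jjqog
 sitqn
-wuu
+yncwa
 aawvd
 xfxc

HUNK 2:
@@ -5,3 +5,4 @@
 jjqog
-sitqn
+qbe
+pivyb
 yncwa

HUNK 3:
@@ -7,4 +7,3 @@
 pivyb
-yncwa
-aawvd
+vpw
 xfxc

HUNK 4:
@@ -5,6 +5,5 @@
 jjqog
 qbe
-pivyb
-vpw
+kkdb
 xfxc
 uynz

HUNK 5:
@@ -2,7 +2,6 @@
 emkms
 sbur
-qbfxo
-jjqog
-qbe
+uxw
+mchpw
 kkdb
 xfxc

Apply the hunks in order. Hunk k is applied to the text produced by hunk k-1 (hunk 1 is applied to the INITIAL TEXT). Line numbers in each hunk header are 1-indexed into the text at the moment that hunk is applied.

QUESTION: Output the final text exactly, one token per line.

Hunk 1: at line 5 remove [wuu] add [yncwa] -> 13 lines: ktgtd emkms sbur qbfxo jjqog sitqn yncwa aawvd xfxc uynz xwbz pyou ztaoi
Hunk 2: at line 5 remove [sitqn] add [qbe,pivyb] -> 14 lines: ktgtd emkms sbur qbfxo jjqog qbe pivyb yncwa aawvd xfxc uynz xwbz pyou ztaoi
Hunk 3: at line 7 remove [yncwa,aawvd] add [vpw] -> 13 lines: ktgtd emkms sbur qbfxo jjqog qbe pivyb vpw xfxc uynz xwbz pyou ztaoi
Hunk 4: at line 5 remove [pivyb,vpw] add [kkdb] -> 12 lines: ktgtd emkms sbur qbfxo jjqog qbe kkdb xfxc uynz xwbz pyou ztaoi
Hunk 5: at line 2 remove [qbfxo,jjqog,qbe] add [uxw,mchpw] -> 11 lines: ktgtd emkms sbur uxw mchpw kkdb xfxc uynz xwbz pyou ztaoi

Answer: ktgtd
emkms
sbur
uxw
mchpw
kkdb
xfxc
uynz
xwbz
pyou
ztaoi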